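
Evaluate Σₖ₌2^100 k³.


Σₖ₌2^100 k³ = [100·101/2]² − [1·2/2]²
= 25502500 − 1 = 25502499

Σk³ = 25502499


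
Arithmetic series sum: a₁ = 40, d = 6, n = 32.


aₙ = 40 + (32-1)×6 = 226
Sₙ = n(a₁+aₙ)/2 = 32×(40+226)/2
= 32×266/2 = 4256

S_32 = 4256


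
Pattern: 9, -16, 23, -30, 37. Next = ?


Pattern: alternating sign, magnitude arithmetic (d=7)
Terms: 9, -16, 23, -30, 37
Next term = -44

Next term = -44


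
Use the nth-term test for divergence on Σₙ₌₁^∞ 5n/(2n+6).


lim(n→∞) 5n/(2n+6) = 5/2 = 5/2  (divide numerator and denominator by n)
lim aₙ = 5/2 ≠ 0 → series DIVERGES

Diverges (lim aₙ = 5/2 ≠ 0)


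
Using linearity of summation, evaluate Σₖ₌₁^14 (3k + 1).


Σ(3k+1) = 3·Σk + 1·n
= 3·105 + 1·14
= 315 + 14 = 329

Σ = 329


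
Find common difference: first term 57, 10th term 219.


d = (aₙ - a₁)/(n-1)
= (219 - 57)/(10-1)
= 162/9 = 18

d = 18


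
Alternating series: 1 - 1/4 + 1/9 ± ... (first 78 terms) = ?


S = 1 - 1/4 + 1/9 - 1/16 + 1/25 - 1/36 + 1/49 - 1/64 ± ...
= 0.8224
(Full series converges to +π²/12 ≈ +0.8225)

S_78 = 0.8224


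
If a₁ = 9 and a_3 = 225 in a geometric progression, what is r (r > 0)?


r^(n-1) = aₙ/a₁
r^2 = 225/9 = 25
r = 25^(1/2)
= ±5; taking r > 0 gives r = 5

r = 5


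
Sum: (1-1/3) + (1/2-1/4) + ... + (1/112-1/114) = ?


Telescoping with gap 2: two head and two tail terms survive.
= (1 + 1/2) - (1/113 + 1/114)
= 3/2 - 1/113 - 1/114 = 9548/6441

Sum = 9548/6441


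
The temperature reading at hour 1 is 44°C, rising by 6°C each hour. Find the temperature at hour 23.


aₙ = a₁ + (n-1)d
= 44 + (23-1)×6
= 44 + 132
= 176

a_23 = 176


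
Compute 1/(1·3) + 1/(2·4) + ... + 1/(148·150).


1/(k(k+2)) = (1/2)·(1/k - 1/(k+2)) (partial fractions)
Telescoping: Σ = (1/2)·(1 + 1/2 - 1/149 - 1/150) = 16613/22350

Sum = 16613/22350


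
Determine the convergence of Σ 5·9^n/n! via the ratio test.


aₙ = 5·9^n/n!
a_{n+1}/aₙ = 9^(n+1)/(n+1)! × n!/9^n  (constant 5 cancels)
= 9/(n+1)
L = lim(n→∞) 9/(n+1) = 0
L < 1 → series CONVERGES

Converges (ratio test: L = 0 < 1)


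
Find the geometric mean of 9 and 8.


GM = √(9×8) = √72 = 8.4853

GM = 8.4853


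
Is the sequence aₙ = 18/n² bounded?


a₁ = 18, a₂ = 18/4, a₃ = 18/9, ...
0 < aₙ ≤ 18 for all n ≥ 1
The sequence IS bounded

Bounded (0 < aₙ ≤ 18)


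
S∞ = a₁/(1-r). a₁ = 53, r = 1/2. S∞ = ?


S∞ = a₁/(1-r) = 53/(1 - 1/2)
= 53/(1/2)
= 106

S∞ = 106


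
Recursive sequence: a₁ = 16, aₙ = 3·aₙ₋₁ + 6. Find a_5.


Computing step by step:
a_1 = 16
a_2 = 54
a_3 = 168
a_4 = 510
a_5 = 1536


a_5 = 1536


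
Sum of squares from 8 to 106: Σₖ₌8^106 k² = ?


Σₖ₌8^106 k² = Σₖ₌₁^106 k² − Σₖ₌₁^7 k²
= 106·107·213/6 − 7·8·15/6
= 402641 − 140 = 402501

Σk² = 402501


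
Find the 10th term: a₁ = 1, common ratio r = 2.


aₙ = a₁·r^(n-1)
= 1×2^9
= 1×512
= 512

a_10 = 512


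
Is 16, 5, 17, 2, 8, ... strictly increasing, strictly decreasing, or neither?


Differences: -11, 12, -15, 6
Difference at position 2 is +12 (> 0) but position 1 is -11 (< 0) — sequence both rises and falls
→ NOT monotonic

Not monotonic


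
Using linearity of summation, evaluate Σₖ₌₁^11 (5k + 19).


Σ(5k+19) = 5·Σk + 19·n
= 5·66 + 19·11
= 330 + 209 = 539

Σ = 539


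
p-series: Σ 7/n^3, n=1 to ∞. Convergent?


p-series test: Σ c/n^p converges if p > 1, diverges if p ≤ 1 (constant c > 0 doesn't affect convergence).
p = 3
3 > 1 → CONVERGES

Converges (p = 3 > 1)


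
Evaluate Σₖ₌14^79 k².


Σₖ₌14^79 k² = Σₖ₌₁^79 k² − Σₖ₌₁^13 k²
= 79·80·159/6 − 13·14·27/6
= 167480 − 819 = 166661

Σk² = 166661


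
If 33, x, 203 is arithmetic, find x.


AM = (33 + 203)/2 = 236/2 = 118

AM = 118


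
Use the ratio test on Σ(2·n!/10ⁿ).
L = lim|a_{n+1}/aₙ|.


aₙ = 2·n!/10^n
a_{n+1}/aₙ = (n+1)!/10^(n+1) × 10^n/n!  (constant 2 cancels)
= (n+1)/10
L = lim(n→∞) (n+1)/10 = ∞
L > 1 → series DIVERGES

Diverges (ratio test: L = ∞ > 1)


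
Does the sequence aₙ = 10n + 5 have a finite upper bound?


aₙ = 10n + 5 → as n→∞, aₙ→∞
No finite upper bound exists
The sequence is UNBOUNDED

Unbounded (aₙ → ∞ as n → ∞)


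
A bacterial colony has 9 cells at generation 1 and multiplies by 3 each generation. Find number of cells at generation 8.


aₙ = a₁·r^(n-1)
= 9×3^7
= 9×2187
= 19683

a_8 = 19683


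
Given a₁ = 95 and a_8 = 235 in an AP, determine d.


d = (aₙ - a₁)/(n-1)
= (235 - 95)/(8-1)
= 140/7 = 20

d = 20


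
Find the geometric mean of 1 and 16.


GM = √(1×16) = √16 = 4

GM = 4


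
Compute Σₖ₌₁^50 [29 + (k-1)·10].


aₙ = 29 + (50-1)×10 = 519
Sₙ = n(a₁+aₙ)/2 = 50×(29+519)/2
= 50×548/2 = 13700

S_50 = 13700


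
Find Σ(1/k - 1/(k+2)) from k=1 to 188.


Telescoping with gap 2: two head and two tail terms survive.
= (1 + 1/2) - (1/189 + 1/190)
= 3/2 - 1/189 - 1/190 = 26743/17955

Sum = 26743/17955


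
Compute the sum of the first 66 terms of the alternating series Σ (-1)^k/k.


S = -1 + 1/2 - 1/3 + 1/4 - 1/5 + 1/6 - 1/7 + 1/8 ± ...
= -0.6856
(Full series converges to -ln(2) ≈ -0.6931)

S_66 = -0.6856


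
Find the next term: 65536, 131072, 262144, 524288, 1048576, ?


Pattern: powers of 2: 2ⁿ
Terms: 65536, 131072, 262144, 524288, 1048576
Next term = 2097152

Next term = 2097152


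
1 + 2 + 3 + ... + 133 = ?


n(n+1)/2 = 133×134/2 = 17822/2 = 8911

Σk = 8911


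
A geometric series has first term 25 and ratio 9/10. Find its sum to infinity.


S∞ = a₁/(1-r) = 25/(1 - 9/10)
= 25/(1/10)
= 250

S∞ = 250


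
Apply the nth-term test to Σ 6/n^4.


lim(n→∞) 6/n^4 = 0
lim aₙ = 0 → nth-term test is INCONCLUSIVE
(Need other tests; this is actually a convergent p-series with p=4 > 1)

Inconclusive (lim aₙ = 0; need another test)


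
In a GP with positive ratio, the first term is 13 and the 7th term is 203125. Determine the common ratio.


r^(n-1) = aₙ/a₁
r^6 = 203125/13 = 15625
r = 15625^(1/6)
= ±5; taking r > 0 gives r = 5

r = 5


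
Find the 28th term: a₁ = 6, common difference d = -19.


aₙ = a₁ + (n-1)d
= 6 + (28-1)×-19
= 6 - 513
= -507

a_28 = -507


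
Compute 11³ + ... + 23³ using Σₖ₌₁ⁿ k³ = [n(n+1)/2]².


Σₖ₌11^23 k³ = [23·24/2]² − [10·11/2]²
= 76176 − 3025 = 73151

Σk³ = 73151


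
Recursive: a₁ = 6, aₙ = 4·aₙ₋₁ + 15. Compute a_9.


Computing step by step:
a_1 = 6
a_2 = 39
a_3 = 171
a_4 = 699
a_5 = 2811
a_6 = 11259
a_7 = 45051
a_8 = 180219
a_9 = 720891


a_9 = 720891


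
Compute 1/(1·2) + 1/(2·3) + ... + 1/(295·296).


1/(k(k+1)) = 1/k - 1/(k+1) (partial fractions)
Telescoping: Σ = 1 - 1/296 = 295/296

Sum = 295/296


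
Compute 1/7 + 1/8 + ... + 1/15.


Σₖ₌7^15 1/k = 1/7 + 1/8 + 1/9 + 1/10 + 1/11 + 1/12 + 1/13 + 1/14 + 1/15
= 62575/72072
≈ 0.8682

Sum = 62575/72072 ≈ 0.8682


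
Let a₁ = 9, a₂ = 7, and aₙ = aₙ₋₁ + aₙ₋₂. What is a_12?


Computing iteratively: 9, 7, 16, 23, 39, 62, 101, 163, 264, 427, 691, 1118
a_12 = 1118

a_12 = 1118


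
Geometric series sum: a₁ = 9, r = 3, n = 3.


Sₙ = 9×(3^3 - 1)/(3 - 1)
= 9×(27 - 1)/2
= 9×26/2
= 117

S_3 = 117


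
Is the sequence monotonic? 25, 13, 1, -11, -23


Differences: -12, -12, -12, -12
All differences < 0 → strictly DECREASING

Monotonically decreasing


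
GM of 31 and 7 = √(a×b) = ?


GM = √(31×7) = √217 = 14.7309

GM = 14.7309


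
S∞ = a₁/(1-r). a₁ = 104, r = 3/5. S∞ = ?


S∞ = a₁/(1-r) = 104/(1 - 3/5)
= 104/(2/5)
= 260

S∞ = 260


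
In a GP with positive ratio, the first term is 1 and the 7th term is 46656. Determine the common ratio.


r^(n-1) = aₙ/a₁
r^6 = 46656/1 = 46656
r = 46656^(1/6)
= ±6; taking r > 0 gives r = 6

r = 6


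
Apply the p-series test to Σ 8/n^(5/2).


p-series test: Σ c/n^p converges if p > 1, diverges if p ≤ 1 (constant c > 0 doesn't affect convergence).
p = 5/2
5/2 > 1 → CONVERGES

Converges (p = 5/2 > 1)


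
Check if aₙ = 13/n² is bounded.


a₁ = 13, a₂ = 13/4, a₃ = 13/9, ...
0 < aₙ ≤ 13 for all n ≥ 1
The sequence IS bounded

Bounded (0 < aₙ ≤ 13)


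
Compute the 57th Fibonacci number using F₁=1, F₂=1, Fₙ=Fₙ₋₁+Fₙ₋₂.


Fibonacci sequence: 1, 1, 2, 3, 5, 8, 13, 21, 34, 55, 89, ...
F(57) = 365435296162

F(57) = 365435296162


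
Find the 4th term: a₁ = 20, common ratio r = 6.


aₙ = a₁·r^(n-1)
= 20×6^3
= 20×216
= 4320

a_4 = 4320


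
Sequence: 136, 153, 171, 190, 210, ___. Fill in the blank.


Pattern: triangular numbers: n(n+1)/2
Terms: 136, 153, 171, 190, 210
Next term = 231

Next term = 231


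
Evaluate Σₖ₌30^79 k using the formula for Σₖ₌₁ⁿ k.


Σₖ₌30^79 k = Σₖ₌₁^79 k − Σₖ₌₁^29 k
= 79·80/2 − 29·30/2
= 3160 − 435 = 2725

Σk = 2725


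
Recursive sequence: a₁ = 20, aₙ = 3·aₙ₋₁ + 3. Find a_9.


Computing step by step:
a_1 = 20
a_2 = 63
a_3 = 192
a_4 = 579
a_5 = 1740
a_6 = 5223
a_7 = 15672
a_8 = 47019
a_9 = 141060


a_9 = 141060


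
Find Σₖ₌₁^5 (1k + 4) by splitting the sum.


Σ(1k+4) = 1·Σk + 4·n
= 1·15 + 4·5
= 15 + 20 = 35

Σ = 35


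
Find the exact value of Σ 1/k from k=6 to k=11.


Σₖ₌6^11 1/k = 1/6 + 1/7 + 1/8 + 1/9 + 1/10 + 1/11
= 20417/27720
≈ 0.7365

Sum = 20417/27720 ≈ 0.7365


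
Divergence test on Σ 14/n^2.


lim(n→∞) 14/n^2 = 0
lim aₙ = 0 → nth-term test is INCONCLUSIVE
(Need other tests; this is actually a convergent p-series with p=2 > 1)

Inconclusive (lim aₙ = 0; need another test)


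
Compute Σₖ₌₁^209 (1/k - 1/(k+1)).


Telescoping: adjacent terms cancel.
= 1/1 - 1/210
= 1 - 1/210 = 209/210

Sum = 209/210


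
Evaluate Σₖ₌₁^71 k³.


n(n+1)/2 = 71×72/2 = 2556
Σk³ = 2556² = 6533136

Σk³ = 6533136


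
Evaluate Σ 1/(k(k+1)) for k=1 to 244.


1/(k(k+1)) = 1/k - 1/(k+1) (partial fractions)
Telescoping: Σ = 1 - 1/245 = 244/245

Sum = 244/245


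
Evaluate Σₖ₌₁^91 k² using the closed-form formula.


n = 91
n(n+1)(2n+1)/6 = 91×92×183/6
= 1532076/6 = 255346

Σk² = 255346


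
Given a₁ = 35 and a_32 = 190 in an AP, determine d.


d = (aₙ - a₁)/(n-1)
= (190 - 35)/(32-1)
= 155/31 = 5

d = 5


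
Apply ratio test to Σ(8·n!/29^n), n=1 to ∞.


aₙ = 8·n!/29^n
a_{n+1}/aₙ = (n+1)!/29^(n+1) × 29^n/n!  (constant 8 cancels)
= (n+1)/29
L = lim(n→∞) (n+1)/29 = ∞
L > 1 → series DIVERGES

Diverges (ratio test: L = ∞ > 1)


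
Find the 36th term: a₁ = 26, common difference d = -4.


aₙ = a₁ + (n-1)d
= 26 + (36-1)×-4
= 26 - 140
= -114

a_36 = -114


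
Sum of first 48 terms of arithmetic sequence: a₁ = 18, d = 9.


aₙ = 18 + (48-1)×9 = 441
Sₙ = n(a₁+aₙ)/2 = 48×(18+441)/2
= 48×459/2 = 11016

S_48 = 11016


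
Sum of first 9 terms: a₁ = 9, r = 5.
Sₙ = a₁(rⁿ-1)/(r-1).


Sₙ = 9×(5^9 - 1)/(5 - 1)
= 9×(1953125 - 1)/4
= 9×1953124/4
= 4394529

S_9 = 4394529


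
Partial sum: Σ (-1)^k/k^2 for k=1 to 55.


S = -1 + 1/4 - 1/9 + 1/16 - 1/25 + 1/36 - 1/49 + 1/64 ± ...
= -0.8226
(Full series converges to -π²/12 ≈ -0.8225)

S_55 = -0.8226


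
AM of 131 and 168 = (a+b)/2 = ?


AM = (131 + 168)/2 = 299/2 = 149.5

AM = 149.5


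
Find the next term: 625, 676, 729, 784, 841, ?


Pattern: perfect squares: n²
Terms: 625, 676, 729, 784, 841
Next term = 900

Next term = 900


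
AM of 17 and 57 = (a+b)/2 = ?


AM = (17 + 57)/2 = 74/2 = 37

AM = 37


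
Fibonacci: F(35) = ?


Fibonacci sequence: 1, 1, 2, 3, 5, 8, 13, 21, 34, 55, 89, ...
F(35) = 9227465

F(35) = 9227465


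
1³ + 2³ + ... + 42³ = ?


n(n+1)/2 = 42×43/2 = 903
Σk³ = 903² = 815409

Σk³ = 815409


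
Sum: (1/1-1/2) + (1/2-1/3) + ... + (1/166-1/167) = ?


Telescoping: adjacent terms cancel.
= 1/1 - 1/167
= 1 - 1/167 = 166/167

Sum = 166/167


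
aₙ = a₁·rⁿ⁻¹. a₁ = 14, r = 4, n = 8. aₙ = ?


aₙ = a₁·r^(n-1)
= 14×4^7
= 14×16384
= 229376

a_8 = 229376


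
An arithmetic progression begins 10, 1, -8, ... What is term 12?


aₙ = a₁ + (n-1)d
= 10 + (12-1)×-9
= 10 - 99
= -89

a_12 = -89


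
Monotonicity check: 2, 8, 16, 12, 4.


Differences: 6, 8, -4, -8
Difference at position 1 is +6 (> 0) but position 3 is -4 (< 0) — sequence both rises and falls
→ NOT monotonic

Not monotonic


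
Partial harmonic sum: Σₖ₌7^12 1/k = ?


Σₖ₌7^12 1/k = 1/7 + 1/8 + 1/9 + 1/10 + 1/11 + 1/12
= 18107/27720
≈ 0.6532

Sum = 18107/27720 ≈ 0.6532


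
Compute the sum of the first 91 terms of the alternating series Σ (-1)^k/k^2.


S = -1 + 1/4 - 1/9 + 1/16 - 1/25 + 1/36 - 1/49 + 1/64 ± ...
= -0.8225
(Full series converges to -π²/12 ≈ -0.8225)

S_91 = -0.8225


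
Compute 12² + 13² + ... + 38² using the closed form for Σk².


Σₖ₌12^38 k² = Σₖ₌₁^38 k² − Σₖ₌₁^11 k²
= 38·39·77/6 − 11·12·23/6
= 19019 − 506 = 18513

Σk² = 18513


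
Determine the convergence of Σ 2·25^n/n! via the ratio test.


aₙ = 2·25^n/n!
a_{n+1}/aₙ = 25^(n+1)/(n+1)! × n!/25^n  (constant 2 cancels)
= 25/(n+1)
L = lim(n→∞) 25/(n+1) = 0
L < 1 → series CONVERGES

Converges (ratio test: L = 0 < 1)


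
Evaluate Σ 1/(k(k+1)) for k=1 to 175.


1/(k(k+1)) = 1/k - 1/(k+1) (partial fractions)
Telescoping: Σ = 1 - 1/176 = 175/176

Sum = 175/176


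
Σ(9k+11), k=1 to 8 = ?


Σ(9k+11) = 9·Σk + 11·n
= 9·36 + 11·8
= 324 + 88 = 412

Σ = 412


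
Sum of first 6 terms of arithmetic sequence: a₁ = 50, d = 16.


aₙ = 50 + (6-1)×16 = 130
Sₙ = n(a₁+aₙ)/2 = 6×(50+130)/2
= 6×180/2 = 540

S_6 = 540


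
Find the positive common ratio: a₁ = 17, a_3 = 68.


r^(n-1) = aₙ/a₁
r^2 = 68/17 = 4
r = 4^(1/2)
= ±2; taking r > 0 gives r = 2

r = 2


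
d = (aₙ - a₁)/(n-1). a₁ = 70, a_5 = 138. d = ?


d = (aₙ - a₁)/(n-1)
= (138 - 70)/(5-1)
= 68/4 = 17

d = 17


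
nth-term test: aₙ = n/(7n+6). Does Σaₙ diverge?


lim(n→∞) n/(7n+6) = 1/7 = 1/7  (divide numerator and denominator by n)
lim aₙ = 1/7 ≠ 0 → series DIVERGES

Diverges (lim aₙ = 1/7 ≠ 0)


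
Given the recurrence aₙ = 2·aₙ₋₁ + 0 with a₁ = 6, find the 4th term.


Computing step by step:
a_1 = 6
a_2 = 12
a_3 = 24
a_4 = 48


a_4 = 48


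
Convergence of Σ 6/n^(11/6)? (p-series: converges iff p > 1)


p-series test: Σ c/n^p converges if p > 1, diverges if p ≤ 1 (constant c > 0 doesn't affect convergence).
p = 11/6
11/6 > 1 → CONVERGES

Converges (p = 11/6 > 1)


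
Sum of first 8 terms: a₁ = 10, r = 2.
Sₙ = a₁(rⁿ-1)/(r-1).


Sₙ = 10×(2^8 - 1)/(2 - 1)
= 10×(256 - 1)/1
= 10×255/1
= 2550

S_8 = 2550


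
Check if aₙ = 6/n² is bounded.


a₁ = 6, a₂ = 6/4, a₃ = 6/9, ...
0 < aₙ ≤ 6 for all n ≥ 1
The sequence IS bounded

Bounded (0 < aₙ ≤ 6)


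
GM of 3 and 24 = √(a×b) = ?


GM = √(3×24) = √72 = 8.4853

GM = 8.4853


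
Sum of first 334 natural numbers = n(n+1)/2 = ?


n(n+1)/2 = 334×335/2 = 111890/2 = 55945

Σk = 55945


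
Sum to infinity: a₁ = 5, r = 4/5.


S∞ = a₁/(1-r) = 5/(1 - 4/5)
= 5/(1/5)
= 25

S∞ = 25


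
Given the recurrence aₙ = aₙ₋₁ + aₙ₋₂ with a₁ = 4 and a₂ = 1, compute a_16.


Computing iteratively: 4, 1, 5, 6, 11, 17, 28, 45, 73, 118, 191, 309, ...
a_16 = 2118

a_16 = 2118


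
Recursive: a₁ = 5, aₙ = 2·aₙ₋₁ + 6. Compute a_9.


Computing step by step:
a_1 = 5
a_2 = 16
a_3 = 38
a_4 = 82
a_5 = 170
a_6 = 346
a_7 = 698
a_8 = 1402
a_9 = 2810


a_9 = 2810


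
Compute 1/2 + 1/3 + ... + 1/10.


Σₖ₌2^10 1/k = 1/2 + 1/3 + 1/4 + 1/5 + 1/6 + 1/7 + 1/8 + 1/9 + 1/10
= 4861/2520
≈ 1.929

Sum = 4861/2520 ≈ 1.929


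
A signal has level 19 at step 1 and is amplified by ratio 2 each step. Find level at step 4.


aₙ = a₁·r^(n-1)
= 19×2^3
= 19×8
= 152

a_4 = 152


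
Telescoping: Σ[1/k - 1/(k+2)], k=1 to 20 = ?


Telescoping with gap 2: two head and two tail terms survive.
= (1 + 1/2) - (1/21 + 1/22)
= 3/2 - 1/21 - 1/22 = 325/231

Sum = 325/231


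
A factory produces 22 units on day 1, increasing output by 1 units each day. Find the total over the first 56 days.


aₙ = 22 + (56-1)×1 = 77
Sₙ = n(a₁+aₙ)/2 = 56×(22+77)/2
= 56×99/2 = 2772

S_56 = 2772


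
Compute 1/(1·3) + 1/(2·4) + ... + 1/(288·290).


1/(k(k+2)) = (1/2)·(1/k - 1/(k+2)) (partial fractions)
Telescoping: Σ = (1/2)·(1 + 1/2 - 1/289 - 1/290) = 31284/41905

Sum = 31284/41905


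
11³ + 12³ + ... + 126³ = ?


Σₖ₌11^126 k³ = [126·127/2]² − [10·11/2]²
= 64016001 − 3025 = 64012976

Σk³ = 64012976


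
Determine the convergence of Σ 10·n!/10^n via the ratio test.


aₙ = 10·n!/10^n
a_{n+1}/aₙ = (n+1)!/10^(n+1) × 10^n/n!  (constant 10 cancels)
= (n+1)/10
L = lim(n→∞) (n+1)/10 = ∞
L > 1 → series DIVERGES

Diverges (ratio test: L = ∞ > 1)


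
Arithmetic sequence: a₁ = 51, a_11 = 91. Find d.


d = (aₙ - a₁)/(n-1)
= (91 - 51)/(11-1)
= 40/10 = 4

d = 4


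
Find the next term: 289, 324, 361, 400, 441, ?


Pattern: perfect squares: n²
Terms: 289, 324, 361, 400, 441
Next term = 484

Next term = 484


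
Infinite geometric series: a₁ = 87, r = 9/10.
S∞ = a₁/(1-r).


S∞ = a₁/(1-r) = 87/(1 - 9/10)
= 87/(1/10)
= 870

S∞ = 870


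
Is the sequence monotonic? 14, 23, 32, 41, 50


Differences: 9, 9, 9, 9
All differences > 0 → strictly INCREASING

Monotonically increasing


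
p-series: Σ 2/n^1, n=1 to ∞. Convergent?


p-series test: Σ c/n^p converges if p > 1, diverges if p ≤ 1 (constant c > 0 doesn't affect convergence).
p = 1
1 ≤ 1 → DIVERGES

Diverges (p = 1 ≤ 1)


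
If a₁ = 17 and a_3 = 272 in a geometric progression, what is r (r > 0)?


r^(n-1) = aₙ/a₁
r^2 = 272/17 = 16
r = 16^(1/2)
= ±4; taking r > 0 gives r = 4

r = 4


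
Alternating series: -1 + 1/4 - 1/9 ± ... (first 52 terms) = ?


S = -1 + 1/4 - 1/9 + 1/16 - 1/25 + 1/36 - 1/49 + 1/64 ± ...
= -0.8223
(Full series converges to -π²/12 ≈ -0.8225)

S_52 = -0.8223


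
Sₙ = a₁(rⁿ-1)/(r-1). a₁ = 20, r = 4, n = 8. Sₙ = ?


Sₙ = 20×(4^8 - 1)/(4 - 1)
= 20×(65536 - 1)/3
= 20×65535/3
= 436900

S_8 = 436900


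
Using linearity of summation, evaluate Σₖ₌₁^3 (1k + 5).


Σ(1k+5) = 1·Σk + 5·n
= 1·6 + 5·3
= 6 + 15 = 21

Σ = 21


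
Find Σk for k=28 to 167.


Σₖ₌28^167 k = Σₖ₌₁^167 k − Σₖ₌₁^27 k
= 167·168/2 − 27·28/2
= 14028 − 378 = 13650

Σk = 13650


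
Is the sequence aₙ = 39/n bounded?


a₁ = 39, a₂ = 39/2, a₃ = 39/3, ...
0 < aₙ ≤ 39 for all n ≥ 1
Lower bound: 0, Upper bound: 39
The sequence IS bounded

Bounded (0 < aₙ ≤ 39)


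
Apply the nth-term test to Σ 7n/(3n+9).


lim(n→∞) 7n/(3n+9) = 7/3 = 7/3  (divide numerator and denominator by n)
lim aₙ = 7/3 ≠ 0 → series DIVERGES

Diverges (lim aₙ = 7/3 ≠ 0)


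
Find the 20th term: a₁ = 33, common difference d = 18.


aₙ = a₁ + (n-1)d
= 33 + (20-1)×18
= 33 + 342
= 375

a_20 = 375


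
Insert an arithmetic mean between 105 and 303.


AM = (105 + 303)/2 = 408/2 = 204

AM = 204


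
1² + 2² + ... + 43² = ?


n = 43
n(n+1)(2n+1)/6 = 43×44×87/6
= 164604/6 = 27434

Σk² = 27434


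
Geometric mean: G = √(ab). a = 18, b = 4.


GM = √(18×4) = √72 = 8.4853

GM = 8.4853


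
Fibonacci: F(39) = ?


Fibonacci sequence: 1, 1, 2, 3, 5, 8, 13, 21, 34, 55, 89, ...
F(39) = 63245986

F(39) = 63245986


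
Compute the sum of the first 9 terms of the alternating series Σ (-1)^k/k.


S = -1 + 1/2 - 1/3 + 1/4 - 1/5 + 1/6 - 1/7 + 1/8 ± ...
= -0.7456
(Full series converges to -ln(2) ≈ -0.6931)

S_9 = -0.7456


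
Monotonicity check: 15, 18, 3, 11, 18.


Differences: 3, -15, 8, 7
Difference at position 1 is +3 (> 0) but position 2 is -15 (< 0) — sequence both rises and falls
→ NOT monotonic

Not monotonic


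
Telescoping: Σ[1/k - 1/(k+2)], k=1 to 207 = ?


Telescoping with gap 2: two head and two tail terms survive.
= (1 + 1/2) - (1/208 + 1/209)
= 3/2 - 1/208 - 1/209 = 64791/43472

Sum = 64791/43472


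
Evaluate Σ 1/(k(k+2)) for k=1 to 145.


1/(k(k+2)) = (1/2)·(1/k - 1/(k+2)) (partial fractions)
Telescoping: Σ = (1/2)·(1 + 1/2 - 1/146 - 1/147) = 7975/10731

Sum = 7975/10731


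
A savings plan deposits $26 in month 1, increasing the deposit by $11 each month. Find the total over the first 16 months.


aₙ = 26 + (16-1)×11 = 191
Sₙ = n(a₁+aₙ)/2 = 16×(26+191)/2
= 16×217/2 = 1736

S_16 = 1736


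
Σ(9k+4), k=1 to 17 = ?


Σ(9k+4) = 9·Σk + 4·n
= 9·153 + 4·17
= 1377 + 68 = 1445

Σ = 1445


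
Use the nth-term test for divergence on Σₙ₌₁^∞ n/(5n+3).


lim(n→∞) n/(5n+3) = 1/5 = 1/5  (divide numerator and denominator by n)
lim aₙ = 1/5 ≠ 0 → series DIVERGES

Diverges (lim aₙ = 1/5 ≠ 0)


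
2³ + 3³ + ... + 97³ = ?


Σₖ₌2^97 k³ = [97·98/2]² − [1·2/2]²
= 22591009 − 1 = 22591008

Σk³ = 22591008


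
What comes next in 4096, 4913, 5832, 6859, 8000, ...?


Pattern: perfect cubes: n³
Terms: 4096, 4913, 5832, 6859, 8000
Next term = 9261

Next term = 9261


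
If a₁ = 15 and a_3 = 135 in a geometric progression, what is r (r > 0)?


r^(n-1) = aₙ/a₁
r^2 = 135/15 = 9
r = 9^(1/2)
= ±3; taking r > 0 gives r = 3

r = 3


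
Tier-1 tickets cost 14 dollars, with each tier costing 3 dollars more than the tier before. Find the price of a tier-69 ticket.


aₙ = a₁ + (n-1)d
= 14 + (69-1)×3
= 14 + 204
= 218

a_69 = 218


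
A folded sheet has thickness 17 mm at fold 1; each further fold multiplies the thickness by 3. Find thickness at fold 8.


aₙ = a₁·r^(n-1)
= 17×3^7
= 17×2187
= 37179

a_8 = 37179


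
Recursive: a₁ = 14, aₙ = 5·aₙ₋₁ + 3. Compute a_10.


Computing step by step:
a_1 = 14
a_2 = 73
a_3 = 368
a_4 = 1843
a_5 = 9218
a_6 = 46093
a_7 = 230468
a_8 = 1152343
a_9 = 5761718
a_10 = 28808593


a_10 = 28808593


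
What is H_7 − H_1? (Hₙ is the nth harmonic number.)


Σₖ₌2^7 1/k = 1/2 + 1/3 + 1/4 + 1/5 + 1/6 + 1/7
= 223/140
≈ 1.5929

Sum = 223/140 ≈ 1.5929


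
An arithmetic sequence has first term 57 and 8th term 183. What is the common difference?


d = (aₙ - a₁)/(n-1)
= (183 - 57)/(8-1)
= 126/7 = 18

d = 18


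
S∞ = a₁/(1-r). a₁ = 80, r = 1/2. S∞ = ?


S∞ = a₁/(1-r) = 80/(1 - 1/2)
= 80/(1/2)
= 160

S∞ = 160


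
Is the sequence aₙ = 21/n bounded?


a₁ = 21, a₂ = 21/2, a₃ = 21/3, ...
0 < aₙ ≤ 21 for all n ≥ 1
Lower bound: 0, Upper bound: 21
The sequence IS bounded

Bounded (0 < aₙ ≤ 21)


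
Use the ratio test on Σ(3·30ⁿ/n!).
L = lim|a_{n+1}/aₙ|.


aₙ = 3·30^n/n!
a_{n+1}/aₙ = 30^(n+1)/(n+1)! × n!/30^n  (constant 3 cancels)
= 30/(n+1)
L = lim(n→∞) 30/(n+1) = 0
L < 1 → series CONVERGES

Converges (ratio test: L = 0 < 1)


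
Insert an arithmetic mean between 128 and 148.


AM = (128 + 148)/2 = 276/2 = 138

AM = 138


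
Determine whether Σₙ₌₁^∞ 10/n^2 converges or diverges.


p-series test: Σ c/n^p converges if p > 1, diverges if p ≤ 1 (constant c > 0 doesn't affect convergence).
p = 2
2 > 1 → CONVERGES

Converges (p = 2 > 1)


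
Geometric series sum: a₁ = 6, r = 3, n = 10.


Sₙ = 6×(3^10 - 1)/(3 - 1)
= 6×(59049 - 1)/2
= 6×59048/2
= 177144

S_10 = 177144


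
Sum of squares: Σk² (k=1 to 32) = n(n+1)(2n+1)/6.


n = 32
n(n+1)(2n+1)/6 = 32×33×65/6
= 68640/6 = 11440

Σk² = 11440


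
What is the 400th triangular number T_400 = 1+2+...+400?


n(n+1)/2 = 400×401/2 = 160400/2 = 80200

Σk = 80200


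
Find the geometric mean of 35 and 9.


GM = √(35×9) = √315 = 17.7482

GM = 17.7482


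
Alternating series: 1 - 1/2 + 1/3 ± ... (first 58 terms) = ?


S = 1 - 1/2 + 1/3 - 1/4 + 1/5 - 1/6 + 1/7 - 1/8 ± ...
= 0.6846
(Full series converges to +ln(2) ≈ +0.6931)

S_58 = 0.6846


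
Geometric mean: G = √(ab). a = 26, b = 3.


GM = √(26×3) = √78 = 8.8318

GM = 8.8318


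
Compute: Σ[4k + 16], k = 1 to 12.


Σ(4k+16) = 4·Σk + 16·n
= 4·78 + 16·12
= 312 + 192 = 504

Σ = 504


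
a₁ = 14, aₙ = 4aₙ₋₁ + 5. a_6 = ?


Computing step by step:
a_1 = 14
a_2 = 61
a_3 = 249
a_4 = 1001
a_5 = 4009
a_6 = 16041


a_6 = 16041


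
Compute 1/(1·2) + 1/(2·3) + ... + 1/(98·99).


1/(k(k+1)) = 1/k - 1/(k+1) (partial fractions)
Telescoping: Σ = 1 - 1/99 = 98/99

Sum = 98/99


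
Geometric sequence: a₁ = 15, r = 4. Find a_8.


aₙ = a₁·r^(n-1)
= 15×4^7
= 15×16384
= 245760

a_8 = 245760


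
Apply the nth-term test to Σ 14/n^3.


lim(n→∞) 14/n^3 = 0
lim aₙ = 0 → nth-term test is INCONCLUSIVE
(Need other tests; this is actually a convergent p-series with p=3 > 1)

Inconclusive (lim aₙ = 0; need another test)


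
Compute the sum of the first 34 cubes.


n(n+1)/2 = 34×35/2 = 595
Σk³ = 595² = 354025

Σk³ = 354025


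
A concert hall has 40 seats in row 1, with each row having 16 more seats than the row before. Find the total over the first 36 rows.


aₙ = 40 + (36-1)×16 = 600
Sₙ = n(a₁+aₙ)/2 = 36×(40+600)/2
= 36×640/2 = 11520

S_36 = 11520


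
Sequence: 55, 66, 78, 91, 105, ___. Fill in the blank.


Pattern: triangular numbers: n(n+1)/2
Terms: 55, 66, 78, 91, 105
Next term = 120

Next term = 120


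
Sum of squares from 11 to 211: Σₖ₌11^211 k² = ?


Σₖ₌11^211 k² = Σₖ₌₁^211 k² − Σₖ₌₁^10 k²
= 211·212·423/6 − 10·11·21/6
= 3153606 − 385 = 3153221

Σk² = 3153221


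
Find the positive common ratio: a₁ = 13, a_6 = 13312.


r^(n-1) = aₙ/a₁
r^5 = 13312/13 = 1024
r = 1024^(1/5)
= 4

r = 4


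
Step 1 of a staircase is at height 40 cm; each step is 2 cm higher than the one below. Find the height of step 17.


aₙ = a₁ + (n-1)d
= 40 + (17-1)×2
= 40 + 32
= 72

a_17 = 72


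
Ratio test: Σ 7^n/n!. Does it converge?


aₙ = 7^n/n!
a_{n+1}/aₙ = 7^(n+1)/(n+1)! × n!/7^n
= 7/(n+1)
L = lim(n→∞) 7/(n+1) = 0
L < 1 → series CONVERGES

Converges (ratio test: L = 0 < 1)


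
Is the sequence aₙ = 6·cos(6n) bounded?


For all n, -1 ≤ cos(6n) ≤ 1, so -6 ≤ 6·cos(6n) ≤ 6
Lower bound: -6, Upper bound: 6
The sequence IS bounded

Bounded (-6 ≤ aₙ ≤ 6)


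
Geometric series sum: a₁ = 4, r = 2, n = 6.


Sₙ = 4×(2^6 - 1)/(2 - 1)
= 4×(64 - 1)/1
= 4×63/1
= 252

S_6 = 252


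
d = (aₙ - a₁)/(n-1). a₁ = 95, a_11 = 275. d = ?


d = (aₙ - a₁)/(n-1)
= (275 - 95)/(11-1)
= 180/10 = 18

d = 18


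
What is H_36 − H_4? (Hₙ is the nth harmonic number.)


Σₖ₌5^36 1/k = 1/5 + 1/6 + 1/7 + ... + 1/36
= 27452767689709/13127595717600
≈ 2.0912

Sum = 27452767689709/13127595717600 ≈ 2.0912


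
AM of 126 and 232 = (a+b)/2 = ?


AM = (126 + 232)/2 = 358/2 = 179

AM = 179


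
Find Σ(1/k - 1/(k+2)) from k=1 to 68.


Telescoping with gap 2: two head and two tail terms survive.
= (1 + 1/2) - (1/69 + 1/70)
= 3/2 - 1/69 - 1/70 = 3553/2415

Sum = 3553/2415


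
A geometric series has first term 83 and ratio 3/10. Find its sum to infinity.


S∞ = a₁/(1-r) = 83/(1 - 3/10)
= 83/(7/10)
= 830/7

S∞ = 830/7


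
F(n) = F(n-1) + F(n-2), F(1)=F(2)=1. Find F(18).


Fibonacci sequence: 1, 1, 2, 3, 5, 8, 13, 21, 34, 55, 89, ...
F(18) = 2584

F(18) = 2584


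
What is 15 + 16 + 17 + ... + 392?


Σₖ₌15^392 k = Σₖ₌₁^392 k − Σₖ₌₁^14 k
= 392·393/2 − 14·15/2
= 77028 − 105 = 76923

Σk = 76923


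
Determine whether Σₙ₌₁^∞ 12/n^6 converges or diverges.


p-series test: Σ c/n^p converges if p > 1, diverges if p ≤ 1 (constant c > 0 doesn't affect convergence).
p = 6
6 > 1 → CONVERGES

Converges (p = 6 > 1)


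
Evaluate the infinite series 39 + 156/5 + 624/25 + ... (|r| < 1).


S∞ = a₁/(1-r) = 39/(1 - 4/5)
= 39/(1/5)
= 195

S∞ = 195


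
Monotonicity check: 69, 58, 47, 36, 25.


Differences: -11, -11, -11, -11
All differences < 0 → strictly DECREASING

Monotonically decreasing


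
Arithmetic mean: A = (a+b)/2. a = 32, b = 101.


AM = (32 + 101)/2 = 133/2 = 66.5

AM = 66.5


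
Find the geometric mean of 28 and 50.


GM = √(28×50) = √1400 = 37.4166

GM = 37.4166


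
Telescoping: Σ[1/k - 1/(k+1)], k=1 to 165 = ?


Telescoping: adjacent terms cancel.
= 1/1 - 1/166
= 1 - 1/166 = 165/166

Sum = 165/166


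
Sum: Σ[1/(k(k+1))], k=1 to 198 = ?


1/(k(k+1)) = 1/k - 1/(k+1) (partial fractions)
Telescoping: Σ = 1 - 1/199 = 198/199

Sum = 198/199


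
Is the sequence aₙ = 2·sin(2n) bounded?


For all n, -1 ≤ sin(2n) ≤ 1, so -2 ≤ 2·sin(2n) ≤ 2
Lower bound: -2, Upper bound: 2
The sequence IS bounded

Bounded (-2 ≤ aₙ ≤ 2)


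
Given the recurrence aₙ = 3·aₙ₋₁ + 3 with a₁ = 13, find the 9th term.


Computing step by step:
a_1 = 13
a_2 = 42
a_3 = 129
a_4 = 390
a_5 = 1173
a_6 = 3522
a_7 = 10569
a_8 = 31710
a_9 = 95133


a_9 = 95133


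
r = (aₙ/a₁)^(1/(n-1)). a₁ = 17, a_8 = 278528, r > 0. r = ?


r^(n-1) = aₙ/a₁
r^7 = 278528/17 = 16384
r = 16384^(1/7)
= 4

r = 4


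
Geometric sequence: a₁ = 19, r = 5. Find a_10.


aₙ = a₁·r^(n-1)
= 19×5^9
= 19×1953125
= 37109375

a_10 = 37109375


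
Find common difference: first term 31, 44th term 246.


d = (aₙ - a₁)/(n-1)
= (246 - 31)/(44-1)
= 215/43 = 5

d = 5


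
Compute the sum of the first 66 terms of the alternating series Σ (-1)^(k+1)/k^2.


S = 1 - 1/4 + 1/9 - 1/16 + 1/25 - 1/36 + 1/49 - 1/64 ± ...
= 0.8224
(Full series converges to +π²/12 ≈ +0.8225)

S_66 = 0.8224


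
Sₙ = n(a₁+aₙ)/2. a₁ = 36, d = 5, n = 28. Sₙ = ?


aₙ = 36 + (28-1)×5 = 171
Sₙ = n(a₁+aₙ)/2 = 28×(36+171)/2
= 28×207/2 = 2898

S_28 = 2898


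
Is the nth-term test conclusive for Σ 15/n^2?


lim(n→∞) 15/n^2 = 0
lim aₙ = 0 → nth-term test is INCONCLUSIVE
(Need other tests; this is actually a convergent p-series with p=2 > 1)

Inconclusive (lim aₙ = 0; need another test)


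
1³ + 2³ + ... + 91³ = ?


n(n+1)/2 = 91×92/2 = 4186
Σk³ = 4186² = 17522596

Σk³ = 17522596


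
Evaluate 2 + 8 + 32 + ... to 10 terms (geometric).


Sₙ = 2×(4^10 - 1)/(4 - 1)
= 2×(1048576 - 1)/3
= 2×1048575/3
= 699050

S_10 = 699050


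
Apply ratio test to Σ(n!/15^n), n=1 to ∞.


aₙ = n!/15^n
a_{n+1}/aₙ = (n+1)!/15^(n+1) × 15^n/n!
= (n+1)/15
L = lim(n→∞) (n+1)/15 = ∞
L > 1 → series DIVERGES

Diverges (ratio test: L = ∞ > 1)


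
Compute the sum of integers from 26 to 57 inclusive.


Σₖ₌26^57 k = Σₖ₌₁^57 k − Σₖ₌₁^25 k
= 57·58/2 − 25·26/2
= 1653 − 325 = 1328

Σk = 1328


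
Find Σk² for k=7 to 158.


Σₖ₌7^158 k² = Σₖ₌₁^158 k² − Σₖ₌₁^6 k²
= 158·159·317/6 − 6·7·13/6
= 1327279 − 91 = 1327188

Σk² = 1327188


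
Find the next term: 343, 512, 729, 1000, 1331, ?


Pattern: perfect cubes: n³
Terms: 343, 512, 729, 1000, 1331
Next term = 1728

Next term = 1728


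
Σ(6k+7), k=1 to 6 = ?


Σ(6k+7) = 6·Σk + 7·n
= 6·21 + 7·6
= 126 + 42 = 168

Σ = 168


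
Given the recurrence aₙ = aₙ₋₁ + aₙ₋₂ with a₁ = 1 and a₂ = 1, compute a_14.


Computing iteratively: 1, 1, 2, 3, 5, 8, 13, 21, 34, 55, 89, 144, ...
a_14 = 377

a_14 = 377


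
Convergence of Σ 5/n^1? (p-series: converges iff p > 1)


p-series test: Σ c/n^p converges if p > 1, diverges if p ≤ 1 (constant c > 0 doesn't affect convergence).
p = 1
1 ≤ 1 → DIVERGES

Diverges (p = 1 ≤ 1)


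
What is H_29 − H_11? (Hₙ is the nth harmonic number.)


Σₖ₌12^29 1/k = 1/12 + 1/13 + 1/14 + ... + 1/29
= 2193481706497/2329089562800
≈ 0.9418

Sum = 2193481706497/2329089562800 ≈ 0.9418


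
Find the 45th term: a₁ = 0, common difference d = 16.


aₙ = a₁ + (n-1)d
= 0 + (45-1)×16
= 0 + 704
= 704

a_45 = 704


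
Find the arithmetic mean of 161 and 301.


AM = (161 + 301)/2 = 462/2 = 231

AM = 231


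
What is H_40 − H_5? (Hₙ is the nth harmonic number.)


Σₖ₌6^40 1/k = 1/6 + 1/7 + 1/8 + ... + 1/40
= 969115336318573/485721041551200
≈ 1.9952

Sum = 969115336318573/485721041551200 ≈ 1.9952


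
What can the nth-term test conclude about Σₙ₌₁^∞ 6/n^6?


lim(n→∞) 6/n^6 = 0
lim aₙ = 0 → nth-term test is INCONCLUSIVE
(Need other tests; this is actually a convergent p-series with p=6 > 1)

Inconclusive (lim aₙ = 0; need another test)


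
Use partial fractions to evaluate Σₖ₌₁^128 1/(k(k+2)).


1/(k(k+2)) = (1/2)·(1/k - 1/(k+2)) (partial fractions)
Telescoping: Σ = (1/2)·(1 + 1/2 - 1/129 - 1/130) = 6224/8385

Sum = 6224/8385


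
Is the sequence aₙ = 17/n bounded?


a₁ = 17, a₂ = 17/2, a₃ = 17/3, ...
0 < aₙ ≤ 17 for all n ≥ 1
Lower bound: 0, Upper bound: 17
The sequence IS bounded

Bounded (0 < aₙ ≤ 17)


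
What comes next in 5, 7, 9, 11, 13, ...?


Pattern: arithmetic (d=2)
Terms: 5, 7, 9, 11, 13
Next term = 15

Next term = 15


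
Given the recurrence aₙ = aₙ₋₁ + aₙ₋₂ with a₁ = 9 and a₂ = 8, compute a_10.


Computing iteratively: 9, 8, 17, 25, 42, 67, 109, 176, 285, 461
a_10 = 461

a_10 = 461


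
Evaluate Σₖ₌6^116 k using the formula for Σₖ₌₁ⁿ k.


Σₖ₌6^116 k = Σₖ₌₁^116 k − Σₖ₌₁^5 k
= 116·117/2 − 5·6/2
= 6786 − 15 = 6771

Σk = 6771


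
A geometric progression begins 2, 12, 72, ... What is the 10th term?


aₙ = a₁·r^(n-1)
= 2×6^9
= 2×10077696
= 20155392

a_10 = 20155392


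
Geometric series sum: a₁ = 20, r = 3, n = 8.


Sₙ = 20×(3^8 - 1)/(3 - 1)
= 20×(6561 - 1)/2
= 20×6560/2
= 65600

S_8 = 65600


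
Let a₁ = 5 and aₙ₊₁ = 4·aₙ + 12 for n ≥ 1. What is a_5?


Computing step by step:
a_1 = 5
a_2 = 32
a_3 = 140
a_4 = 572
a_5 = 2300


a_5 = 2300


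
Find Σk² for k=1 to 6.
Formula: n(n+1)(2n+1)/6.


n = 6
n(n+1)(2n+1)/6 = 6×7×13/6
= 546/6 = 91

Σk² = 91


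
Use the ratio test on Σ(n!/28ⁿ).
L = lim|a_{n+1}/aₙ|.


aₙ = n!/28^n
a_{n+1}/aₙ = (n+1)!/28^(n+1) × 28^n/n!
= (n+1)/28
L = lim(n→∞) (n+1)/28 = ∞
L > 1 → series DIVERGES

Diverges (ratio test: L = ∞ > 1)


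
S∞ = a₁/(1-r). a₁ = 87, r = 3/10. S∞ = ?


S∞ = a₁/(1-r) = 87/(1 - 3/10)
= 87/(7/10)
= 870/7

S∞ = 870/7


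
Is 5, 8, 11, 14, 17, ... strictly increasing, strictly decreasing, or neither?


Differences: 3, 3, 3, 3
All differences > 0 → strictly INCREASING

Monotonically increasing


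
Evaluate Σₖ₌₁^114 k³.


n(n+1)/2 = 114×115/2 = 6555
Σk³ = 6555² = 42968025

Σk³ = 42968025


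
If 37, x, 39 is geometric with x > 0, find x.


GM = √(37×39) = √1443 = 37.9868

GM = 37.9868


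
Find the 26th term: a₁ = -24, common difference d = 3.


aₙ = a₁ + (n-1)d
= -24 + (26-1)×3
= -24 + 75
= 51

a_26 = 51


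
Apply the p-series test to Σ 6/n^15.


p-series test: Σ c/n^p converges if p > 1, diverges if p ≤ 1 (constant c > 0 doesn't affect convergence).
p = 15
15 > 1 → CONVERGES

Converges (p = 15 > 1)


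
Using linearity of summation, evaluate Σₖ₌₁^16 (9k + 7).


Σ(9k+7) = 9·Σk + 7·n
= 9·136 + 7·16
= 1224 + 112 = 1336

Σ = 1336


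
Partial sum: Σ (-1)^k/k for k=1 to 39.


S = -1 + 1/2 - 1/3 + 1/4 - 1/5 + 1/6 - 1/7 + 1/8 ± ...
= -0.7058
(Full series converges to -ln(2) ≈ -0.6931)

S_39 = -0.7058


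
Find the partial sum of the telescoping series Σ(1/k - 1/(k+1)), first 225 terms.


Telescoping: adjacent terms cancel.
= 1/1 - 1/226
= 1 - 1/226 = 225/226

Sum = 225/226


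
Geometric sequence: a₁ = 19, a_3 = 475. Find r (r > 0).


r^(n-1) = aₙ/a₁
r^2 = 475/19 = 25
r = 25^(1/2)
= ±5; taking r > 0 gives r = 5

r = 5


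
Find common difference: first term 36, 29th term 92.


d = (aₙ - a₁)/(n-1)
= (92 - 36)/(29-1)
= 56/28 = 2

d = 2


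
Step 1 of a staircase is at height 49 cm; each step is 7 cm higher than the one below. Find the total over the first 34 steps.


aₙ = 49 + (34-1)×7 = 280
Sₙ = n(a₁+aₙ)/2 = 34×(49+280)/2
= 34×329/2 = 5593

S_34 = 5593


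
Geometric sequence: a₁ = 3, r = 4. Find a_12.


aₙ = a₁·r^(n-1)
= 3×4^11
= 3×4194304
= 12582912

a_12 = 12582912


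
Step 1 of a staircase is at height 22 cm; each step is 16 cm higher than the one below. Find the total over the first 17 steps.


aₙ = 22 + (17-1)×16 = 278
Sₙ = n(a₁+aₙ)/2 = 17×(22+278)/2
= 17×300/2 = 2550

S_17 = 2550


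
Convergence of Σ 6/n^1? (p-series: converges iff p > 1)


p-series test: Σ c/n^p converges if p > 1, diverges if p ≤ 1 (constant c > 0 doesn't affect convergence).
p = 1
1 ≤ 1 → DIVERGES

Diverges (p = 1 ≤ 1)


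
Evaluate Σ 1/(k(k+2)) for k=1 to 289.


1/(k(k+2)) = (1/2)·(1/k - 1/(k+2)) (partial fractions)
Telescoping: Σ = (1/2)·(1 + 1/2 - 1/290 - 1/291) = 31501/42195

Sum = 31501/42195


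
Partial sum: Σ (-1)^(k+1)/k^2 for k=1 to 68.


S = 1 - 1/4 + 1/9 - 1/16 + 1/25 - 1/36 + 1/49 - 1/64 ± ...
= 0.8224
(Full series converges to +π²/12 ≈ +0.8225)

S_68 = 0.8224


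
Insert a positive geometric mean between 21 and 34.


GM = √(21×34) = √714 = 26.7208

GM = 26.7208


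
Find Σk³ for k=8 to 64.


Σₖ₌8^64 k³ = [64·65/2]² − [7·8/2]²
= 4326400 − 784 = 4325616

Σk³ = 4325616


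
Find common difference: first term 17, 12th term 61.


d = (aₙ - a₁)/(n-1)
= (61 - 17)/(12-1)
= 44/11 = 4

d = 4


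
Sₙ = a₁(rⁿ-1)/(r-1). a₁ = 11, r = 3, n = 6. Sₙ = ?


Sₙ = 11×(3^6 - 1)/(3 - 1)
= 11×(729 - 1)/2
= 11×728/2
= 4004

S_6 = 4004


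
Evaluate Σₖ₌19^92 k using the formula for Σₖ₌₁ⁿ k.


Σₖ₌19^92 k = Σₖ₌₁^92 k − Σₖ₌₁^18 k
= 92·93/2 − 18·19/2
= 4278 − 171 = 4107

Σk = 4107


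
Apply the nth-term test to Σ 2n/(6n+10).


lim(n→∞) 2n/(6n+10) = 2/6 = 1/3  (divide numerator and denominator by n)
lim aₙ = 1/3 ≠ 0 → series DIVERGES

Diverges (lim aₙ = 1/3 ≠ 0)


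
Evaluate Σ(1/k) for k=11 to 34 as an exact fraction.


Σₖ₌11^34 1/k = 1/11 + 1/12 + 1/13 + ... + 1/34
= 15611884726969/13127595717600
≈ 1.1892

Sum = 15611884726969/13127595717600 ≈ 1.1892


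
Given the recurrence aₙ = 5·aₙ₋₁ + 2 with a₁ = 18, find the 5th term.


Computing step by step:
a_1 = 18
a_2 = 92
a_3 = 462
a_4 = 2312
a_5 = 11562


a_5 = 11562


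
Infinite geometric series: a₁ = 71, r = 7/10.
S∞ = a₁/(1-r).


S∞ = a₁/(1-r) = 71/(1 - 7/10)
= 71/(3/10)
= 710/3

S∞ = 710/3


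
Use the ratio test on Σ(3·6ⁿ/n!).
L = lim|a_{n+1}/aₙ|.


aₙ = 3·6^n/n!
a_{n+1}/aₙ = 6^(n+1)/(n+1)! × n!/6^n  (constant 3 cancels)
= 6/(n+1)
L = lim(n→∞) 6/(n+1) = 0
L < 1 → series CONVERGES

Converges (ratio test: L = 0 < 1)
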